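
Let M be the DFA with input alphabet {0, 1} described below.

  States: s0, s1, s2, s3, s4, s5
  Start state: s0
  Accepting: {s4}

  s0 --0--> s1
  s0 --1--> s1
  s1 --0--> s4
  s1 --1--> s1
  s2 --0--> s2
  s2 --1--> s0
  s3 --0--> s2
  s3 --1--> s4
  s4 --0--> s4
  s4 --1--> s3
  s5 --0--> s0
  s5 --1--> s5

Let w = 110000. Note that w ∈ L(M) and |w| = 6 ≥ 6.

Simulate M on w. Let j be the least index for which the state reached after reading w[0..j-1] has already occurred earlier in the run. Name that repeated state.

s1

State sequence: s0 -1-> s1 -1-> s1 -0-> s4 -0-> s4 -0-> s4 -0-> s4
First repeat at step 2: s1 was already visited.

The earliest repeat is at step j = 2: M is in s1, which it already visited at step i = 1.
Pumping length from the standard proof: p = 6 (the number of states). The repeated state found above gives |xy| = j ≤ 6 and |y| = j − i ≥ 1.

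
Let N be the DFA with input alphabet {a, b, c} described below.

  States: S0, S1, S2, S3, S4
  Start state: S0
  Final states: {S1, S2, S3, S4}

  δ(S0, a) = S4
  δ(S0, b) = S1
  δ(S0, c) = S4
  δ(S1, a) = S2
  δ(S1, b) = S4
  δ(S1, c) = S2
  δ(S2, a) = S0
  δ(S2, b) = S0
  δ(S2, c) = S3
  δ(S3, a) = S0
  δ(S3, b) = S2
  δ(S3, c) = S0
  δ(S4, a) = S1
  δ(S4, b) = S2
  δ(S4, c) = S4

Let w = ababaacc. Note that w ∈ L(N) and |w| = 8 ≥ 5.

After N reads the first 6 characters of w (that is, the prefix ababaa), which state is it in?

S0

Run of N on the first 6 characters of w = a b a b a a:
  step 0: S0  (start)
  step 1: S4  (read a: S0→S4)
  step 2: S2  (read b: S4→S2)
  step 3: S0  (read a: S2→S0)
  step 4: S1  (read b: S0→S1)
  step 5: S2  (read a: S1→S2)
  step 6: S0  (read a: S2→S0)

After reading 6 characters, N is in state S0.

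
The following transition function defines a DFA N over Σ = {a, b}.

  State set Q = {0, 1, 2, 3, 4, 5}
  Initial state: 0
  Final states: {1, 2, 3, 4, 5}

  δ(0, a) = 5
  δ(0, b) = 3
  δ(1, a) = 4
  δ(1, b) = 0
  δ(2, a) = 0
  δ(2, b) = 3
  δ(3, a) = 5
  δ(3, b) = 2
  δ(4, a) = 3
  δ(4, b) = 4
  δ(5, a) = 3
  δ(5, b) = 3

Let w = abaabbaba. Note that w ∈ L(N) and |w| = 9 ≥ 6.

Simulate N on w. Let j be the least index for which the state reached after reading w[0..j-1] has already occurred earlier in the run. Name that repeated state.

State sequence: 0 -a-> 5 -b-> 3 -a-> 5 -a-> 3 -b-> 2 -b-> 3 -a-> 5 -b-> 3 -a-> 5
First repeat at step 3: 5 was already visited.

The earliest repeat is at step j = 3: N is in 5, which it already visited at step i = 1.
With |Q| = 6, pigeonhole forces a state repeat no later than step 6; the substring read between the first and second visits to that state can be pumped.

5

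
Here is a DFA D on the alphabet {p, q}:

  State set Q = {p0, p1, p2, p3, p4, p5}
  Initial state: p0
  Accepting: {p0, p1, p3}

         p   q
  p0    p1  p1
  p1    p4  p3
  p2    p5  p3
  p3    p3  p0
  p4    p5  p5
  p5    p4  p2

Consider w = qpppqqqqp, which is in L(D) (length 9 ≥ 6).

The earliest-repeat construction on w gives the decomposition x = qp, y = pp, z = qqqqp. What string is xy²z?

qpppppqqqqp

xy^2z = qp·pp·pp·qqqqp = qpppppqqqqp.
Reading y = pp takes D from p4 back to p4, so after x·y·y the machine is still in p4, and z then leads to the accepting state p1. Hence qpppppqqqqp ∈ L(D).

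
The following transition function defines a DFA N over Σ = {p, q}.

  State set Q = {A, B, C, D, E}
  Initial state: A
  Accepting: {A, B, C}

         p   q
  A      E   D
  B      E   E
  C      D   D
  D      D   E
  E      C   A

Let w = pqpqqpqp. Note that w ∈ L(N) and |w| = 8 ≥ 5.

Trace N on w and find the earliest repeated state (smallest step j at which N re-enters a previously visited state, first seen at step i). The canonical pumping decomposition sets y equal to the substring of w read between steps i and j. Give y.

pq

Run of N on w = p q p q q p q p:
  step 0: A  (start)
  step 1: E  (read p: A→E)
  step 2: A  (read q: E→A)   ← first repeat (A seen earlier)
  step 3: E  (read p: A→E)
  step 4: A  (read q: E→A)
  step 5: D  (read q: A→D)
  step 6: D  (read p: D→D)
  step 7: E  (read q: D→E)
  step 8: C  (read p: E→C)

So i = 0, j = 2, giving x = w[0:0] = ε, y = w[0:2] = pq, z = w[2:8] = pqqpqp.
Check: |xy| = 2 ≤ 5 and |y| = 2 ≥ 1. Reading y takes N from A back to A, so every xyⁱz is accepted.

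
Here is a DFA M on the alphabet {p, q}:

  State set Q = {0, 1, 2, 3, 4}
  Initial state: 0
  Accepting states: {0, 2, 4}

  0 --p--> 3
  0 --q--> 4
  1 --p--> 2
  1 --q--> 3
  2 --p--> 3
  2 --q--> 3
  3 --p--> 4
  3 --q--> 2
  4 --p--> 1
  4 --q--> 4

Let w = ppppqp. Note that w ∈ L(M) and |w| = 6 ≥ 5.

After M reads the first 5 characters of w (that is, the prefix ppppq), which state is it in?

State sequence: 0 -p-> 3 -p-> 4 -p-> 1 -p-> 2 -q-> 3

After reading 5 characters, M is in state 3.

3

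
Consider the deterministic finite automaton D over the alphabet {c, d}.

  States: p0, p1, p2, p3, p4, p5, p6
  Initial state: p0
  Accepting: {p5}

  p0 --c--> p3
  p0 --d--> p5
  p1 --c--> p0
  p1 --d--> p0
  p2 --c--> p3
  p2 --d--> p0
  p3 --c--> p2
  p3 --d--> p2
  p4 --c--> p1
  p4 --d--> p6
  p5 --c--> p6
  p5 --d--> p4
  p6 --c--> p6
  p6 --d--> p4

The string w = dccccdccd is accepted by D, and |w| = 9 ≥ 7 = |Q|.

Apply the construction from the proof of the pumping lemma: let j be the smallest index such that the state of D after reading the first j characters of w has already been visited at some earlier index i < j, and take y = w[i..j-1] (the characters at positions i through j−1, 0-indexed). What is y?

Run of D on w = d c c c c d c c d:
  step 0: p0  (start)
  step 1: p5  (read d: p0→p5)
  step 2: p6  (read c: p5→p6)
  step 3: p6  (read c: p6→p6)   ← first repeat (p6 seen earlier)
  step 4: p6  (read c: p6→p6)
  step 5: p6  (read c: p6→p6)
  step 6: p4  (read d: p6→p4)
  step 7: p1  (read c: p4→p1)
  step 8: p0  (read c: p1→p0)
  step 9: p5  (read d: p0→p5)

So i = 2, j = 3, giving x = w[0:2] = dc, y = w[2:3] = c, z = w[3:9] = ccdccd.
Check: |xy| = 3 ≤ 7 and |y| = 1 ≥ 1. Reading y takes D from p6 back to p6, so every xyⁱz is accepted.

c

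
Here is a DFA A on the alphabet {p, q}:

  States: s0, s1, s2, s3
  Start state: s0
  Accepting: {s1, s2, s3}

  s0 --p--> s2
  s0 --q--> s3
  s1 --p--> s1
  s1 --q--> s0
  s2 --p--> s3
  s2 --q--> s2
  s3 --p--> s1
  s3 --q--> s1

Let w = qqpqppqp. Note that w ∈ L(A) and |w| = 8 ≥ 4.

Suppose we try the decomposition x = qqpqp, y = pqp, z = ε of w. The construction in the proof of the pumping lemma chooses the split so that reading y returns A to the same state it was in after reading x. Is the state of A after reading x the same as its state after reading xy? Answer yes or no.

no

Run of A on the first 8 characters of w = q q p q p p q p:
  step 0: s0  (start)
  step 1: s3  (read q: s0→s3)
  step 2: s1  (read q: s3→s1)
  step 3: s1  (read p: s1→s1)
  step 4: s0  (read q: s1→s0)
  step 5: s2  (read p: s0→s2)
  step 6: s3  (read p: s2→s3)
  step 7: s1  (read q: s3→s1)
  step 8: s1  (read p: s1→s1)

After x (step 5): s2. After xy (step 8): s1.
They differ (s2 ≠ s1), so y is not a cycle from the state after x; this split is not the one the pumping-lemma construction produces, and pumping y need not keep the string in L(A).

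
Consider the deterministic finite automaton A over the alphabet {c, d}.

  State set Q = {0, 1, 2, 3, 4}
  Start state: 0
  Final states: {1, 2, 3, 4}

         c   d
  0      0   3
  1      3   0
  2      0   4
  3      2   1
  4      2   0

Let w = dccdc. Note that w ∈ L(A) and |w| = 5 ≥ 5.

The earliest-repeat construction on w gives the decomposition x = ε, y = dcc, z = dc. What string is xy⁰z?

dc

xy⁰z = xz = ε·dc = dc.
Reading y = dcc takes A from 0 back to 0, so after x the machine is still in 0, and z then leads to the accepting state 2. Hence dc ∈ L(A).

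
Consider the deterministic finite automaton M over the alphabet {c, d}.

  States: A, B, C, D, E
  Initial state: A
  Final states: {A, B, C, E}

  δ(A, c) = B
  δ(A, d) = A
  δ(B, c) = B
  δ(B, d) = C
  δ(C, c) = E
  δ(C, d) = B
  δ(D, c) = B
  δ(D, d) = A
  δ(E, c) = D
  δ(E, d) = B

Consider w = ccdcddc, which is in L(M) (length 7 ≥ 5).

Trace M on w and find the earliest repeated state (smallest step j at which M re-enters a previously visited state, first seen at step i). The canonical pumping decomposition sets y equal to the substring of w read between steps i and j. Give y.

c

State sequence: A -c-> B -c-> B -d-> C -c-> E -d-> B -d-> C -c-> E
First repeat at step 2: B was already visited.

So i = 1, j = 2, giving x = w[0:1] = c, y = w[1:2] = c, z = w[2:7] = dcddc.
Check: |xy| = 2 ≤ 5 and |y| = 1 ≥ 1. Reading y takes M from B back to B, so every xyⁱz is accepted.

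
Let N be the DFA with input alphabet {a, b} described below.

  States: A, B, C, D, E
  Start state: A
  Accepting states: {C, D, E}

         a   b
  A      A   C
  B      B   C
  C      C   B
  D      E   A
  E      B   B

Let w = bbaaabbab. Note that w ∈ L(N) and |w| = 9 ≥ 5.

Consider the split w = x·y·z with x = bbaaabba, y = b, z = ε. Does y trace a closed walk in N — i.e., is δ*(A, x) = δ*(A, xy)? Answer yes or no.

no

State sequence: A -b-> C -b-> B -a-> B -a-> B -a-> B -b-> C -b-> B -a-> B -b-> C

After x (step 8): B. After xy (step 9): C.
They differ (B ≠ C), so y is not a cycle from the state after x; this split is not the one the pumping-lemma construction produces, and pumping y need not keep the string in L(N).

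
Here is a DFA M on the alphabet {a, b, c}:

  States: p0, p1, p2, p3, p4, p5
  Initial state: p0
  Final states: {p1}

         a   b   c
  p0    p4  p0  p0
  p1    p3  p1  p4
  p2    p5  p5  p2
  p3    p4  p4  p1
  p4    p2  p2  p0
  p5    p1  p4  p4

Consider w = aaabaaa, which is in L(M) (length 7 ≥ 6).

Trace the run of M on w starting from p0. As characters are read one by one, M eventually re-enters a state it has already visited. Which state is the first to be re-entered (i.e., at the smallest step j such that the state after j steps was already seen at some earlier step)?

p4

Run of M on w = a a a b a a a:
  step 0: p0  (start)
  step 1: p4  (read a: p0→p4)
  step 2: p2  (read a: p4→p2)
  step 3: p5  (read a: p2→p5)
  step 4: p4  (read b: p5→p4)   ← first repeat (p4 seen earlier)
  step 5: p2  (read a: p4→p2)
  step 6: p5  (read a: p2→p5)
  step 7: p1  (read a: p5→p1)

The earliest repeat is at step j = 4: M is in p4, which it already visited at step i = 1.
With |Q| = 6, pigeonhole forces a state repeat no later than step 6; the substring read between the first and second visits to that state can be pumped.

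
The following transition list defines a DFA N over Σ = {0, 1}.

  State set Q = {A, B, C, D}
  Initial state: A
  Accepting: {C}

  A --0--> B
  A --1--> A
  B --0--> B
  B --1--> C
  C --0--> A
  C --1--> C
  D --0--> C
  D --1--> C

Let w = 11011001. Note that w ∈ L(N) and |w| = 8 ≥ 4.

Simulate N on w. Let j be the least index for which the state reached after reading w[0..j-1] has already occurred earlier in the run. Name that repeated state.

State sequence: A -1-> A -1-> A -0-> B -1-> C -1-> C -0-> A -0-> B -1-> C
First repeat at step 1: A was already visited.

The earliest repeat is at step j = 1: N is in A, which it already visited at step i = 0.
Pumping length from the standard proof: p = 4 (the number of states). The repeated state found above gives |xy| = j ≤ 4 and |y| = j − i ≥ 1.

A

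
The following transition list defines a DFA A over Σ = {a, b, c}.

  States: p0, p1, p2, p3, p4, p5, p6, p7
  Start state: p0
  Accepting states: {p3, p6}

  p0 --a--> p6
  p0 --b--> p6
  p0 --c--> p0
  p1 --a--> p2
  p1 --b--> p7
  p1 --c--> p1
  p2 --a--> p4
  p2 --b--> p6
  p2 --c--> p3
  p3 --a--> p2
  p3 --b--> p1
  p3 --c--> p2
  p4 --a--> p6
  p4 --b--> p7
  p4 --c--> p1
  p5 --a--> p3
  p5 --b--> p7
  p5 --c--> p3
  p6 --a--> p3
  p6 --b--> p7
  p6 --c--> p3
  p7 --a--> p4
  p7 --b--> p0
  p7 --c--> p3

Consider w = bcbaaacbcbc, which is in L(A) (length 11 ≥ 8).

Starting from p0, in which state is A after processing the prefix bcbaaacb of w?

State sequence: p0 -b-> p6 -c-> p3 -b-> p1 -a-> p2 -a-> p4 -a-> p6 -c-> p3 -b-> p1

After reading 8 characters, A is in state p1.

p1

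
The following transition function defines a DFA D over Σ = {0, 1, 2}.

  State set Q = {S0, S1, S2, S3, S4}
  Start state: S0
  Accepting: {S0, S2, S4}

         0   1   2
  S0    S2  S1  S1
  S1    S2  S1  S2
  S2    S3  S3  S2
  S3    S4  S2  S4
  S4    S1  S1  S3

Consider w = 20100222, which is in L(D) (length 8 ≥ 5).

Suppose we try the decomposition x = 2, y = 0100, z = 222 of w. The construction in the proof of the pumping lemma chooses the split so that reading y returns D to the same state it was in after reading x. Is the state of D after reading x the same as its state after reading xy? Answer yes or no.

yes

State sequence: S0 -2-> S1 -0-> S2 -1-> S3 -0-> S4 -0-> S1

After x (step 1): S1. After xy (step 5): S1.
They match, so y = 0100 drives D around a cycle from S1 back to itself; pumping y any number of times keeps D in S1 before reading z, and xyⁱz ∈ L(D) for every i ≥ 0.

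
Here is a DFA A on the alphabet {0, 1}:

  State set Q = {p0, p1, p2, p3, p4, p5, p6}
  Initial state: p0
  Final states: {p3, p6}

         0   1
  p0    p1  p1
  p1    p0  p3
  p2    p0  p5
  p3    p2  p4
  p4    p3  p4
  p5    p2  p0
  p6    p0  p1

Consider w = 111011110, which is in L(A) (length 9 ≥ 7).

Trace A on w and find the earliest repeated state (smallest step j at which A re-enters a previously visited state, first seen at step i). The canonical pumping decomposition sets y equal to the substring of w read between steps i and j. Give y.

10

Run of A on w = 1 1 1 0 1 1 1 1 0:
  step 0: p0  (start)
  step 1: p1  (read 1: p0→p1)
  step 2: p3  (read 1: p1→p3)
  step 3: p4  (read 1: p3→p4)
  step 4: p3  (read 0: p4→p3)   ← first repeat (p3 seen earlier)
  step 5: p4  (read 1: p3→p4)
  step 6: p4  (read 1: p4→p4)
  step 7: p4  (read 1: p4→p4)
  step 8: p4  (read 1: p4→p4)
  step 9: p3  (read 0: p4→p3)

So i = 2, j = 4, giving x = w[0:2] = 11, y = w[2:4] = 10, z = w[4:9] = 11110.
Check: |xy| = 4 ≤ 7 and |y| = 2 ≥ 1. Reading y takes A from p3 back to p3, so every xyⁱz is accepted.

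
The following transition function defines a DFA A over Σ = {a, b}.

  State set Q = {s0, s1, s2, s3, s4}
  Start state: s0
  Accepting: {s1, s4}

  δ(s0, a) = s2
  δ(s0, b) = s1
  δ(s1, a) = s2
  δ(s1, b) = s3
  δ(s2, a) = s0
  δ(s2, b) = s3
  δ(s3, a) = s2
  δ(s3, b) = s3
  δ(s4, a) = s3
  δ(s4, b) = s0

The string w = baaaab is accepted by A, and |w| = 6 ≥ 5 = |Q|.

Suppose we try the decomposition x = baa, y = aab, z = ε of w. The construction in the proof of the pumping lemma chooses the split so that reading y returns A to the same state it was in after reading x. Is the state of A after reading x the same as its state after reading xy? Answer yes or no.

no

Run of A on the first 6 characters of w = b a a a a b:
  step 0: s0  (start)
  step 1: s1  (read b: s0→s1)
  step 2: s2  (read a: s1→s2)
  step 3: s0  (read a: s2→s0)
  step 4: s2  (read a: s0→s2)
  step 5: s0  (read a: s2→s0)
  step 6: s1  (read b: s0→s1)

After x (step 3): s0. After xy (step 6): s1.
They differ (s0 ≠ s1), so y is not a cycle from the state after x; this split is not the one the pumping-lemma construction produces, and pumping y need not keep the string in L(A).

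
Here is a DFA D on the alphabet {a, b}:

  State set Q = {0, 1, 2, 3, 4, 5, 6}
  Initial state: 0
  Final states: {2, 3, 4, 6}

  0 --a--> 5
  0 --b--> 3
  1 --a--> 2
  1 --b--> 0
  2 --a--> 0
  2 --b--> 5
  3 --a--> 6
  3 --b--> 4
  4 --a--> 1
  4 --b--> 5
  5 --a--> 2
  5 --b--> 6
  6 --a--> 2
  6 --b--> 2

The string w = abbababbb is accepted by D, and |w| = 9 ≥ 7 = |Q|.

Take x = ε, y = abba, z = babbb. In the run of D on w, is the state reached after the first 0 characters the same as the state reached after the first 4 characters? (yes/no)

State sequence: 0 -a-> 5 -b-> 6 -b-> 2 -a-> 0

After x (step 0): 0. After xy (step 4): 0.
They match, so y = abba drives D around a cycle from 0 back to itself; pumping y any number of times keeps D in 0 before reading z, and xyⁱz ∈ L(D) for every i ≥ 0.

yes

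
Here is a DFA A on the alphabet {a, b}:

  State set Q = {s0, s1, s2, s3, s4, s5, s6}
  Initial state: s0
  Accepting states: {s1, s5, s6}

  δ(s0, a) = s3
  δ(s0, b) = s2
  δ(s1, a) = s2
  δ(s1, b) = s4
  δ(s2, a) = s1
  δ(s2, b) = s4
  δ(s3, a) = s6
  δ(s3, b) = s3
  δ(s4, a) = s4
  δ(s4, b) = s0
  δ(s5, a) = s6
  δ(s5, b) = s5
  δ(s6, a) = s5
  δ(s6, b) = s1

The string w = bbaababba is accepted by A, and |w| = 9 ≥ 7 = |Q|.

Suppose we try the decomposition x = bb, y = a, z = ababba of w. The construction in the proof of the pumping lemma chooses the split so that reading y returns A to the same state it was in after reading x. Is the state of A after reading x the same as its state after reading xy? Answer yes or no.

yes

State sequence: s0 -b-> s2 -b-> s4 -a-> s4

After x (step 2): s4. After xy (step 3): s4.
They match, so y = a drives A around a cycle from s4 back to itself; pumping y any number of times keeps A in s4 before reading z, and xyⁱz ∈ L(A) for every i ≥ 0.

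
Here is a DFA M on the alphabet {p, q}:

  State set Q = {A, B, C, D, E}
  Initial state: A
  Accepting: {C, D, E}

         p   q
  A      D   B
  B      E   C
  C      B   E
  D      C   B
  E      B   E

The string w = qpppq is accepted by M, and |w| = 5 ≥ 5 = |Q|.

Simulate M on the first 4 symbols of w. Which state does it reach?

E

State sequence: A -q-> B -p-> E -p-> B -p-> E

After reading 4 characters, M is in state E.
(This kind of state-tracing is the core of the pumping-lemma construction: with 5 states, pigeonhole forces a repeat within the first 5 steps.)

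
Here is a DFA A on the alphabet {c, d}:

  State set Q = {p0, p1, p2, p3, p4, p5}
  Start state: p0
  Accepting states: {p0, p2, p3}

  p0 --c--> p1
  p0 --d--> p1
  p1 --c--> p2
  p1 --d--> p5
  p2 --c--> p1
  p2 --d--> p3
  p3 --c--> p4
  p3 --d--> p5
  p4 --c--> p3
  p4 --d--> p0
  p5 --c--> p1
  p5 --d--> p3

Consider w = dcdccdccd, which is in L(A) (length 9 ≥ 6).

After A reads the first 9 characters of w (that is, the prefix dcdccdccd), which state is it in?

State sequence: p0 -d-> p1 -c-> p2 -d-> p3 -c-> p4 -c-> p3 -d-> p5 -c-> p1 -c-> p2 -d-> p3

After reading 9 characters, A is in state p3.

p3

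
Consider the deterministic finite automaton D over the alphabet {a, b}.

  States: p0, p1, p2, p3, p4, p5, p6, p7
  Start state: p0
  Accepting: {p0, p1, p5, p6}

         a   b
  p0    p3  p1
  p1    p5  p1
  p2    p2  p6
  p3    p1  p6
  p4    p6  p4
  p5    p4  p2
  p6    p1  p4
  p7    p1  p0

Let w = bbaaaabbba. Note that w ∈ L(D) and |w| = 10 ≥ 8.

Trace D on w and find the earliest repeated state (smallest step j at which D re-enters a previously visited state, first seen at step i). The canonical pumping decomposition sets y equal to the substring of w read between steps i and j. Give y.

b

State sequence: p0 -b-> p1 -b-> p1 -a-> p5 -a-> p4 -a-> p6 -a-> p1 -b-> p1 -b-> p1 -b-> p1 -a-> p5
First repeat at step 2: p1 was already visited.

So i = 1, j = 2, giving x = w[0:1] = b, y = w[1:2] = b, z = w[2:10] = aaaabbba.
Check: |xy| = 2 ≤ 8 and |y| = 1 ≥ 1. Reading y takes D from p1 back to p1, so every xyⁱz is accepted.
Since D has 8 states, any run of length ≥ 8 visits 8+1 states, so by pigeonhole some state repeats within the first 8 steps — that repeat gives the pumpable loop.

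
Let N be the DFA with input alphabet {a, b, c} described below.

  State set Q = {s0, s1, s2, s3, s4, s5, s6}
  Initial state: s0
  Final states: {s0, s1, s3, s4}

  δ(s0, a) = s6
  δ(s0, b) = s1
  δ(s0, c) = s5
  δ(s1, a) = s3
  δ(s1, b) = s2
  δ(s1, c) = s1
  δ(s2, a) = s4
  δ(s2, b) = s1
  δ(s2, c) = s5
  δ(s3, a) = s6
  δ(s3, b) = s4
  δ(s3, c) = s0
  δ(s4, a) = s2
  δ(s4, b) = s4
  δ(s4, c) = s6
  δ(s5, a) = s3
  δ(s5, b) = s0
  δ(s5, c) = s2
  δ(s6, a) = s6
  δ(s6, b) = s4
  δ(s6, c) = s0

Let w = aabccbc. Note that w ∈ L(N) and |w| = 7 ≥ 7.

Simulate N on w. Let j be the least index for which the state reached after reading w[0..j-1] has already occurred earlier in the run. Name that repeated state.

State sequence: s0 -a-> s6 -a-> s6 -b-> s4 -c-> s6 -c-> s0 -b-> s1 -c-> s1
First repeat at step 2: s6 was already visited.

The earliest repeat is at step j = 2: N is in s6, which it already visited at step i = 1.
Since N has 7 states, any run of length ≥ 7 visits 7+1 states, so by pigeonhole some state repeats within the first 7 steps — that repeat gives the pumpable loop.

s6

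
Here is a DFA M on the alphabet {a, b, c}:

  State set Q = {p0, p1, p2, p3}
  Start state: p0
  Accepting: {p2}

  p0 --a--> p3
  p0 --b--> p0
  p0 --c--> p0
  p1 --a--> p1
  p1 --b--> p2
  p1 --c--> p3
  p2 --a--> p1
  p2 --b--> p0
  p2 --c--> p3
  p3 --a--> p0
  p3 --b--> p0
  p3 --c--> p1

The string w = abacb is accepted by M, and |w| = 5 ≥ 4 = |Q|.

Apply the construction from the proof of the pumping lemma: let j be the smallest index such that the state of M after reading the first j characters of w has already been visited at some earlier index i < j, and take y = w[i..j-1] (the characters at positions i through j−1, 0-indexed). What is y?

ab

Run of M on w = a b a c b:
  step 0: p0  (start)
  step 1: p3  (read a: p0→p3)
  step 2: p0  (read b: p3→p0)   ← first repeat (p0 seen earlier)
  step 3: p3  (read a: p0→p3)
  step 4: p1  (read c: p3→p1)
  step 5: p2  (read b: p1→p2)

So i = 0, j = 2, giving x = w[0:0] = ε, y = w[0:2] = ab, z = w[2:5] = acb.
Check: |xy| = 2 ≤ 4 and |y| = 2 ≥ 1. Reading y takes M from p0 back to p0, so every xyⁱz is accepted.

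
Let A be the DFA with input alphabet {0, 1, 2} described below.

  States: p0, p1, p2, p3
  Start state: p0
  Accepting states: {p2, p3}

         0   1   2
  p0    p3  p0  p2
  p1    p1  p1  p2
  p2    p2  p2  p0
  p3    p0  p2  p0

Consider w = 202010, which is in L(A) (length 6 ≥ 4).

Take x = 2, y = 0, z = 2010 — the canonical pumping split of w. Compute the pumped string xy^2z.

xy^2z = 2·0·0·2010 = 2002010.
Reading y = 0 takes A from p2 back to p2, so after x·y·y the machine is still in p2, and z then leads to the accepting state p2. Hence 2002010 ∈ L(A).

2002010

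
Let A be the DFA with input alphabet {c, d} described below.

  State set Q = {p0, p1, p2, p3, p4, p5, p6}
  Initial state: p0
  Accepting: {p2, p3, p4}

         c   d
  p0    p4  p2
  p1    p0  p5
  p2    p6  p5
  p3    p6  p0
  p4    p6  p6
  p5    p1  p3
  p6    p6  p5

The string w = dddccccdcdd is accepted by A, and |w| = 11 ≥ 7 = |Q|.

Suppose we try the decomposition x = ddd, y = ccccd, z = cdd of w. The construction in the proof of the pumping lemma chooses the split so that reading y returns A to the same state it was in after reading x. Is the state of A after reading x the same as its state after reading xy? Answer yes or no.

no

State sequence: p0 -d-> p2 -d-> p5 -d-> p3 -c-> p6 -c-> p6 -c-> p6 -c-> p6 -d-> p5

After x (step 3): p3. After xy (step 8): p5.
They differ (p3 ≠ p5), so y is not a cycle from the state after x; this split is not the one the pumping-lemma construction produces, and pumping y need not keep the string in L(A).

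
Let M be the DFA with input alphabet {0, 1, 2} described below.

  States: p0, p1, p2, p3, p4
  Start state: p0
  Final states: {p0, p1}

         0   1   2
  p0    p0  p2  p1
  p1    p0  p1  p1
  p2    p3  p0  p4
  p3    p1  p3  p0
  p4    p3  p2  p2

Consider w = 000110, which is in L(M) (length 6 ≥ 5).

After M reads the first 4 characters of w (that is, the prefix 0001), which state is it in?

p2

State sequence: p0 -0-> p0 -0-> p0 -0-> p0 -1-> p2

After reading 4 characters, M is in state p2.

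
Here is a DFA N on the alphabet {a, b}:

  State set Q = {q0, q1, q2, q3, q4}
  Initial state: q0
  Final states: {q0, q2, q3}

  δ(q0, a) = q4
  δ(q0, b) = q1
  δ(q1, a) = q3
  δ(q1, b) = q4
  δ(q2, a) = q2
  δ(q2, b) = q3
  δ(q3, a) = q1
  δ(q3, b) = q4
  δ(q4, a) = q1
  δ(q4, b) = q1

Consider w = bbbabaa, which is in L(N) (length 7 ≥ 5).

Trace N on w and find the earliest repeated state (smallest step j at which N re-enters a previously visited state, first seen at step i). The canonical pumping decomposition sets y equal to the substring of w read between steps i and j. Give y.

State sequence: q0 -b-> q1 -b-> q4 -b-> q1 -a-> q3 -b-> q4 -a-> q1 -a-> q3
First repeat at step 3: q1 was already visited.

So i = 1, j = 3, giving x = w[0:1] = b, y = w[1:3] = bb, z = w[3:7] = abaa.
Check: |xy| = 3 ≤ 5 and |y| = 2 ≥ 1. Reading y takes N from q1 back to q1, so every xyⁱz is accepted.
Since N has 5 states, any run of length ≥ 5 visits 5+1 states, so by pigeonhole some state repeats within the first 5 steps — that repeat gives the pumpable loop.

bb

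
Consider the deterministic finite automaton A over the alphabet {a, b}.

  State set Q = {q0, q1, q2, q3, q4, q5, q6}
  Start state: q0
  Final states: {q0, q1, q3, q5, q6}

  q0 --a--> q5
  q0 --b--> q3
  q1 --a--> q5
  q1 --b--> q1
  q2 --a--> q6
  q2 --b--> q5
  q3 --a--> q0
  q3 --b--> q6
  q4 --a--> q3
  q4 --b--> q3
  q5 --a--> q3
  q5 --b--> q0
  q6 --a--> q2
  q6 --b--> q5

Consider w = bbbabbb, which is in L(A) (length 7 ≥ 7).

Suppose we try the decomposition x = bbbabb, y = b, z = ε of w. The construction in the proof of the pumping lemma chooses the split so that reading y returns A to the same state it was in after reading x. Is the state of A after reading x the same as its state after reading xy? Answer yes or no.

no

State sequence: q0 -b-> q3 -b-> q6 -b-> q5 -a-> q3 -b-> q6 -b-> q5 -b-> q0

After x (step 6): q5. After xy (step 7): q0.
They differ (q5 ≠ q0), so y is not a cycle from the state after x; this split is not the one the pumping-lemma construction produces, and pumping y need not keep the string in L(A).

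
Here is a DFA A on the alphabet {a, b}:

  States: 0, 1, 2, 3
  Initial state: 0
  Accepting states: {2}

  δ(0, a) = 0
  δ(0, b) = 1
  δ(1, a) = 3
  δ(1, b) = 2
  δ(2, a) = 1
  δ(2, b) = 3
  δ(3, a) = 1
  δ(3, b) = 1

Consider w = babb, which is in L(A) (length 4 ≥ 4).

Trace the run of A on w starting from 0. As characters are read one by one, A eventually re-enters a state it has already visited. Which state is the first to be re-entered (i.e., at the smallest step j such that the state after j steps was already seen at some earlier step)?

1

State sequence: 0 -b-> 1 -a-> 3 -b-> 1 -b-> 2
First repeat at step 3: 1 was already visited.

The earliest repeat is at step j = 3: A is in 1, which it already visited at step i = 1.
Since A has 4 states, any run of length ≥ 4 visits 4+1 states, so by pigeonhole some state repeats within the first 4 steps — that repeat gives the pumpable loop.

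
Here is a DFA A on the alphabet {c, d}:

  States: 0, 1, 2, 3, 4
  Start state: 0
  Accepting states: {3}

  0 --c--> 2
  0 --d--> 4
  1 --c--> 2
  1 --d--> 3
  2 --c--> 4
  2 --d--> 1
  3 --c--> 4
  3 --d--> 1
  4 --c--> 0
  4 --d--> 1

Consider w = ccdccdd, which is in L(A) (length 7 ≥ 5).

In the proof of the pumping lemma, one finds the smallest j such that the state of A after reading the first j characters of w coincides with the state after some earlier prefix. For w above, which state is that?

2

State sequence: 0 -c-> 2 -c-> 4 -d-> 1 -c-> 2 -c-> 4 -d-> 1 -d-> 3
First repeat at step 4: 2 was already visited.

The earliest repeat is at step j = 4: A is in 2, which it already visited at step i = 1.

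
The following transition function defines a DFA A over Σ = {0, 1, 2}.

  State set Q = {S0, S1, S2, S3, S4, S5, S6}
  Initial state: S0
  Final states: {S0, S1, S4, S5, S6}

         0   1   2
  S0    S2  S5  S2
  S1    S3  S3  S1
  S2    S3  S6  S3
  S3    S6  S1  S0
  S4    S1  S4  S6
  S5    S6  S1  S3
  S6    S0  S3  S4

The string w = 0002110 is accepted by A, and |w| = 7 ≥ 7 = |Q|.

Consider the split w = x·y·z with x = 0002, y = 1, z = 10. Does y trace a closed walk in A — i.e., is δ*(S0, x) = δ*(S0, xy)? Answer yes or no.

yes

State sequence: S0 -0-> S2 -0-> S3 -0-> S6 -2-> S4 -1-> S4

After x (step 4): S4. After xy (step 5): S4.
They match, so y = 1 drives A around a cycle from S4 back to itself; pumping y any number of times keeps A in S4 before reading z, and xyⁱz ∈ L(A) for every i ≥ 0.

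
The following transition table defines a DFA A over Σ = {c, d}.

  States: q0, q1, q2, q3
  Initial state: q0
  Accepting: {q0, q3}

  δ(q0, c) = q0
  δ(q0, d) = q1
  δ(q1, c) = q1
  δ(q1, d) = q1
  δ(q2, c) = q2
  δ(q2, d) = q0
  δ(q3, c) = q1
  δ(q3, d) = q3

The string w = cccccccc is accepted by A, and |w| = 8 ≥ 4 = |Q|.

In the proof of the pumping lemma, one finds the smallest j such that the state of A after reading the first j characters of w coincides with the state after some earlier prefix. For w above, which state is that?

Run of A on w = c c c c c c c c:
  step 0: q0  (start)
  step 1: q0  (read c: q0→q0)   ← first repeat (q0 seen earlier)
  step 2: q0  (read c: q0→q0)
  step 3: q0  (read c: q0→q0)
  step 4: q0  (read c: q0→q0)
  step 5: q0  (read c: q0→q0)
  step 6: q0  (read c: q0→q0)
  step 7: q0  (read c: q0→q0)
  step 8: q0  (read c: q0→q0)

The earliest repeat is at step j = 1: A is in q0, which it already visited at step i = 0.

q0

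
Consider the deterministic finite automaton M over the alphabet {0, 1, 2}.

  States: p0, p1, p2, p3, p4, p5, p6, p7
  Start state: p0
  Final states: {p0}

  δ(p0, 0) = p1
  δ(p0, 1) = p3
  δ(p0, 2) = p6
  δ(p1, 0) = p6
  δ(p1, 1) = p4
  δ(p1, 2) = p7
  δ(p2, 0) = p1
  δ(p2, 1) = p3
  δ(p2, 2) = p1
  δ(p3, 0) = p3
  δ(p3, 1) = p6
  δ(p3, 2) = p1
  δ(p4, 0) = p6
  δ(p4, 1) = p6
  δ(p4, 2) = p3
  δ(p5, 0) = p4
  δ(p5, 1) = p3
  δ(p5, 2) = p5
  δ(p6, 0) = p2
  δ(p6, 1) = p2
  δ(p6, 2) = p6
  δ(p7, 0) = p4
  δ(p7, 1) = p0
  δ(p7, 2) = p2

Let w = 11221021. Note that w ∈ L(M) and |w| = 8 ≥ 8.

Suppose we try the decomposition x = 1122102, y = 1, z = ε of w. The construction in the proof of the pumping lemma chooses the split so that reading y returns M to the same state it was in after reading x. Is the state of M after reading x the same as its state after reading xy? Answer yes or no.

Run of M on the first 8 characters of w = 1 1 2 2 1 0 2 1:
  step 0: p0  (start)
  step 1: p3  (read 1: p0→p3)
  step 2: p6  (read 1: p3→p6)
  step 3: p6  (read 2: p6→p6)
  step 4: p6  (read 2: p6→p6)
  step 5: p2  (read 1: p6→p2)
  step 6: p1  (read 0: p2→p1)
  step 7: p7  (read 2: p1→p7)
  step 8: p0  (read 1: p7→p0)

After x (step 7): p7. After xy (step 8): p0.
They differ (p7 ≠ p0), so y is not a cycle from the state after x; this split is not the one the pumping-lemma construction produces, and pumping y need not keep the string in L(M).

no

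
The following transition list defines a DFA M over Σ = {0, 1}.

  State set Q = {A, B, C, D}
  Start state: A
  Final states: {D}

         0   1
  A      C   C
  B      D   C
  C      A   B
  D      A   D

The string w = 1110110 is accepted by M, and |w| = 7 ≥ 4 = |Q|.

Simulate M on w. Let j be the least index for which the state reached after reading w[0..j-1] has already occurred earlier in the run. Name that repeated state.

C

Run of M on w = 1 1 1 0 1 1 0:
  step 0: A  (start)
  step 1: C  (read 1: A→C)
  step 2: B  (read 1: C→B)
  step 3: C  (read 1: B→C)   ← first repeat (C seen earlier)
  step 4: A  (read 0: C→A)
  step 5: C  (read 1: A→C)
  step 6: B  (read 1: C→B)
  step 7: D  (read 0: B→D)

The earliest repeat is at step j = 3: M is in C, which it already visited at step i = 1.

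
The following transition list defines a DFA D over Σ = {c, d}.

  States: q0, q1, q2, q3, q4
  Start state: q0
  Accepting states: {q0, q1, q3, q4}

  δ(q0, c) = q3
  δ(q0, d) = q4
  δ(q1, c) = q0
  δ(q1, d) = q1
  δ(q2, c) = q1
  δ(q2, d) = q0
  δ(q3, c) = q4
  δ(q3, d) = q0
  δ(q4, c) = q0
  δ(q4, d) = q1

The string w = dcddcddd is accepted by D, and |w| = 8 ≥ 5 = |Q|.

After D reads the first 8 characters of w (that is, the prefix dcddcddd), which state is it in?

q1

Run of D on the first 8 characters of w = d c d d c d d d:
  step 0: q0  (start)
  step 1: q4  (read d: q0→q4)
  step 2: q0  (read c: q4→q0)
  step 3: q4  (read d: q0→q4)
  step 4: q1  (read d: q4→q1)
  step 5: q0  (read c: q1→q0)
  step 6: q4  (read d: q0→q4)
  step 7: q1  (read d: q4→q1)
  step 8: q1  (read d: q1→q1)

After reading 8 characters, D is in state q1.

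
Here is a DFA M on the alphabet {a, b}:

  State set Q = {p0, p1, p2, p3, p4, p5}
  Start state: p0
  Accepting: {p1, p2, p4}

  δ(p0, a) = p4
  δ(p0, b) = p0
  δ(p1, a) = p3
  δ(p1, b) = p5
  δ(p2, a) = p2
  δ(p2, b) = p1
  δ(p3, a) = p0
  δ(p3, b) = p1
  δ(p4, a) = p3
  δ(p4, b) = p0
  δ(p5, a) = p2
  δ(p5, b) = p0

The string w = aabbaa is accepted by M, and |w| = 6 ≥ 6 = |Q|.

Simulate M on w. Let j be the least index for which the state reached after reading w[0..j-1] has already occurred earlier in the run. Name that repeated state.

Run of M on w = a a b b a a:
  step 0: p0  (start)
  step 1: p4  (read a: p0→p4)
  step 2: p3  (read a: p4→p3)
  step 3: p1  (read b: p3→p1)
  step 4: p5  (read b: p1→p5)
  step 5: p2  (read a: p5→p2)
  step 6: p2  (read a: p2→p2)   ← first repeat (p2 seen earlier)

The earliest repeat is at step j = 6: M is in p2, which it already visited at step i = 5.

p2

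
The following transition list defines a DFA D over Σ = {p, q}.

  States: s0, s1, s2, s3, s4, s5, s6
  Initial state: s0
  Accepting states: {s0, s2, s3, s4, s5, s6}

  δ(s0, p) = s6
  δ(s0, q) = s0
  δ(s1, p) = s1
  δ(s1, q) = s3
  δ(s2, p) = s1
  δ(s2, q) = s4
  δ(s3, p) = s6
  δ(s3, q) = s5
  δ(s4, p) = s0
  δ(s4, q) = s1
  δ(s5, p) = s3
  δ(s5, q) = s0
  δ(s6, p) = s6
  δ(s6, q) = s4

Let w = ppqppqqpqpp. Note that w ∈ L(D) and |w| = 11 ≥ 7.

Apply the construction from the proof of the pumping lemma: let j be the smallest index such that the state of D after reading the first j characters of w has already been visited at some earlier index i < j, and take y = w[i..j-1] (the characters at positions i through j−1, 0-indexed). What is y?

p

Run of D on w = p p q p p q q p q p p:
  step 0: s0  (start)
  step 1: s6  (read p: s0→s6)
  step 2: s6  (read p: s6→s6)   ← first repeat (s6 seen earlier)
  step 3: s4  (read q: s6→s4)
  step 4: s0  (read p: s4→s0)
  step 5: s6  (read p: s0→s6)
  step 6: s4  (read q: s6→s4)
  step 7: s1  (read q: s4→s1)
  step 8: s1  (read p: s1→s1)
  step 9: s3  (read q: s1→s3)
  step 10: s6  (read p: s3→s6)
  step 11: s6  (read p: s6→s6)

So i = 1, j = 2, giving x = w[0:1] = p, y = w[1:2] = p, z = w[2:11] = qppqqpqpp.
Check: |xy| = 2 ≤ 7 and |y| = 1 ≥ 1. Reading y takes D from s6 back to s6, so every xyⁱz is accepted.
Since D has 7 states, any run of length ≥ 7 visits 7+1 states, so by pigeonhole some state repeats within the first 7 steps — that repeat gives the pumpable loop.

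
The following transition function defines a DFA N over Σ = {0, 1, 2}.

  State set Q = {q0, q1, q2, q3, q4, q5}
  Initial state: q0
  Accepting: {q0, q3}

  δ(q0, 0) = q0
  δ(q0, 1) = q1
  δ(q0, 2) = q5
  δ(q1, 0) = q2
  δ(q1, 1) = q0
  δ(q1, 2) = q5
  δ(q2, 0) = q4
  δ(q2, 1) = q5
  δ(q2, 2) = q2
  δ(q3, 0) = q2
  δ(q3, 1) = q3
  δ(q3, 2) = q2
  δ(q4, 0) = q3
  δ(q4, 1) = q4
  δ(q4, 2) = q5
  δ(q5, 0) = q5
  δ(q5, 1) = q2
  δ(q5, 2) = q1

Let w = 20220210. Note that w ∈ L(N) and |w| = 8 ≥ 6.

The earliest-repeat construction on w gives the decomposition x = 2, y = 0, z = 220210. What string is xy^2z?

200220210

xy^2z = 2·0·0·220210 = 200220210.
Reading y = 0 takes N from q5 back to q5, so after x·y·y the machine is still in q5, and z then leads to the accepting state q0. Hence 200220210 ∈ L(N).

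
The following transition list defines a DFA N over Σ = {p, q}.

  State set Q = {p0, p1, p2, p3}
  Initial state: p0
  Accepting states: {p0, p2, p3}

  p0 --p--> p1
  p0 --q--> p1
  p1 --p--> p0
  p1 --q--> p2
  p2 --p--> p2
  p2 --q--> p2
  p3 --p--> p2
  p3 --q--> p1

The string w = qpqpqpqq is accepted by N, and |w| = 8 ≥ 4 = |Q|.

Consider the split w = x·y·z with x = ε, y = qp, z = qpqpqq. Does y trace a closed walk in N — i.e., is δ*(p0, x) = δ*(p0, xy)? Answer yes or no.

State sequence: p0 -q-> p1 -p-> p0

After x (step 0): p0. After xy (step 2): p0.
They match, so y = qp drives N around a cycle from p0 back to itself; pumping y any number of times keeps N in p0 before reading z, and xyⁱz ∈ L(N) for every i ≥ 0.

yes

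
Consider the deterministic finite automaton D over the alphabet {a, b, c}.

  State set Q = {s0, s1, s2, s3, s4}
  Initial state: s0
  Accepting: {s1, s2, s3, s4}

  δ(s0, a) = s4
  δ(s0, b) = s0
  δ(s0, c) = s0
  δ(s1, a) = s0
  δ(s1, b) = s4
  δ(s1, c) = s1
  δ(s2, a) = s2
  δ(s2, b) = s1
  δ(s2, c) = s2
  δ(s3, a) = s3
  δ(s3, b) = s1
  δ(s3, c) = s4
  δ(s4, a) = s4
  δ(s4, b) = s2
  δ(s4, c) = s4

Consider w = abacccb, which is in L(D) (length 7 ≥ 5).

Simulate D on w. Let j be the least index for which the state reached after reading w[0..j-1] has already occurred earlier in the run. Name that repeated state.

Run of D on w = a b a c c c b:
  step 0: s0  (start)
  step 1: s4  (read a: s0→s4)
  step 2: s2  (read b: s4→s2)
  step 3: s2  (read a: s2→s2)   ← first repeat (s2 seen earlier)
  step 4: s2  (read c: s2→s2)
  step 5: s2  (read c: s2→s2)
  step 6: s2  (read c: s2→s2)
  step 7: s1  (read b: s2→s1)

The earliest repeat is at step j = 3: D is in s2, which it already visited at step i = 2.

s2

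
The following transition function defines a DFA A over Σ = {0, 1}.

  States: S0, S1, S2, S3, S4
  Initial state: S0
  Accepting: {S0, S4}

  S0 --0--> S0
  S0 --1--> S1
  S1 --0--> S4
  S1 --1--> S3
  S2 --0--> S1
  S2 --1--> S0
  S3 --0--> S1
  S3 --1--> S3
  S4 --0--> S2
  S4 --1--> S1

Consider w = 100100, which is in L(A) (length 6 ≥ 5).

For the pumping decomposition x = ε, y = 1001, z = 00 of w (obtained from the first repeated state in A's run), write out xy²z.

1001100100

xy^2z = ε·1001·1001·00 = 1001100100.
Reading y = 1001 takes A from S0 back to S0, so after x·y·y the machine is still in S0, and z then leads to the accepting state S0. Hence 1001100100 ∈ L(A).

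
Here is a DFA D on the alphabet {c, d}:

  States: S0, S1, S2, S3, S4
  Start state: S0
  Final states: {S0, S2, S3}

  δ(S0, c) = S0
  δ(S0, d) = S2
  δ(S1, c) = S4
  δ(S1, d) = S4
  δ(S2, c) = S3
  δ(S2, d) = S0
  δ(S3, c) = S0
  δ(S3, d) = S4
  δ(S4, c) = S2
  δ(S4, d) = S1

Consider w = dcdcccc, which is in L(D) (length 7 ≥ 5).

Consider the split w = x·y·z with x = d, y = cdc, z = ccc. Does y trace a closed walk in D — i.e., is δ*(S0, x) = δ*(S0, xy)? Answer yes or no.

State sequence: S0 -d-> S2 -c-> S3 -d-> S4 -c-> S2

After x (step 1): S2. After xy (step 4): S2.
They match, so y = cdc drives D around a cycle from S2 back to itself; pumping y any number of times keeps D in S2 before reading z, and xyⁱz ∈ L(D) for every i ≥ 0.

yes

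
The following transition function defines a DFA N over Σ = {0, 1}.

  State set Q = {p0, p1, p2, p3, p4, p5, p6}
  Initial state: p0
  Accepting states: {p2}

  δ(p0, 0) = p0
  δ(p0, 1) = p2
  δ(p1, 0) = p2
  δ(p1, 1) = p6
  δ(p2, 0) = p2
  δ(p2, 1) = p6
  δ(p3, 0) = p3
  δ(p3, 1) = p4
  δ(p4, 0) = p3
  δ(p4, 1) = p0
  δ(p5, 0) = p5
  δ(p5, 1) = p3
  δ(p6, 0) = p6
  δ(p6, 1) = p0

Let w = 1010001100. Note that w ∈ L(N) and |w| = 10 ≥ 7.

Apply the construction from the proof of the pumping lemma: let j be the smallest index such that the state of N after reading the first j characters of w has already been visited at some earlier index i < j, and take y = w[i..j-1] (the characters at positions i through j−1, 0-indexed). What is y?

Run of N on w = 1 0 1 0 0 0 1 1 0 0:
  step 0: p0  (start)
  step 1: p2  (read 1: p0→p2)
  step 2: p2  (read 0: p2→p2)   ← first repeat (p2 seen earlier)
  step 3: p6  (read 1: p2→p6)
  step 4: p6  (read 0: p6→p6)
  step 5: p6  (read 0: p6→p6)
  step 6: p6  (read 0: p6→p6)
  step 7: p0  (read 1: p6→p0)
  step 8: p2  (read 1: p0→p2)
  step 9: p2  (read 0: p2→p2)
  step 10: p2  (read 0: p2→p2)

So i = 1, j = 2, giving x = w[0:1] = 1, y = w[1:2] = 0, z = w[2:10] = 10001100.
Check: |xy| = 2 ≤ 7 and |y| = 1 ≥ 1. Reading y takes N from p2 back to p2, so every xyⁱz is accepted.

0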